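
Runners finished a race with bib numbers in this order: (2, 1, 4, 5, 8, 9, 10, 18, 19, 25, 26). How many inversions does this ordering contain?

Count, for each position, how many later elements it exceeds:
2 → 1 → 1
1 → none → 0
4 → none → 0
5 → none → 0
8 → none → 0
9 → none → 0
10 → none → 0
18 → none → 0
19 → none → 0
25 → none → 0
26 → none → 0
Sum: 1 + 0 + 0 + 0 + 0 + 0 + 0 + 0 + 0 + 0 + 0 = 1

Inversions: 1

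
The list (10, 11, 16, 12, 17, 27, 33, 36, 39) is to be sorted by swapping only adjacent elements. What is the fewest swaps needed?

There is 1 adjacent swap.

Minimum adjacent swaps = number of inversions (each swap of adjacent out-of-order elements removes one inversion and no swap can remove more).
Count inversions — for each element, later elements that are smaller:
10: none → 0
11: none → 0
16: 12 → 1
12: none → 0
17: none → 0
27: none → 0
33: none → 0
36: none → 0
39: none → 0
Total inversions: 0 + 0 + 1 + 0 + 0 + 0 + 0 + 0 + 0 = 1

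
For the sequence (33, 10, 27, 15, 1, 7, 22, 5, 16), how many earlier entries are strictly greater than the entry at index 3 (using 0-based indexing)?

The element at index 3 is 15.
Elements before it: 33, 10, 27
Those larger than 15: 33, 27

2 such elements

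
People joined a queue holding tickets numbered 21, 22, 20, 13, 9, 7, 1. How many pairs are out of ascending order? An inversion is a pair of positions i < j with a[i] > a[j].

Out-of-order pairs: 20

Sweep left to right; for each value list the smaller values that follow it:
21: 5
22: 5
20: 4
13: 3
9: 2
7: 1
1: 0
Sum: 5 + 5 + 4 + 3 + 2 + 1 + 0 = 20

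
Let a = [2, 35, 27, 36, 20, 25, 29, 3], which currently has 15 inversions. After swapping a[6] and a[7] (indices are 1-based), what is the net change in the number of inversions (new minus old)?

Positions 6 and 7 hold 25 and 29; after swapping, the array is [2, 35, 27, 36, 20, 29, 25, 3].
For each element, count later entries that are smaller:
2 → none → 0
35 → 27, 20, 29, 25, 3 → 5
27 → 20, 25, 3 → 3
36 → 20, 29, 25, 3 → 4
20 → 3 → 1
29 → 25, 3 → 2
25 → 3 → 1
3 → none → 0
Sum: 0 + 5 + 3 + 4 + 1 + 2 + 1 + 0 = 16
Change: 16 − 15 = +1

+1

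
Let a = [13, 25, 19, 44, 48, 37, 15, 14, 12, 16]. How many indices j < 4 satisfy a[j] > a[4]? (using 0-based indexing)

0 such elements

The element at index 4 is 48.
Elements before it: 13, 25, 19, 44
None of them are larger than 48.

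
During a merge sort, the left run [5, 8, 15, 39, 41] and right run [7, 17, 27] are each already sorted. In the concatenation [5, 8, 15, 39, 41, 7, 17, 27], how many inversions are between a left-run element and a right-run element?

Take each right-half value and tally the left-half values above it:
r = 7: 8, 15, 39, 41 → 4
r = 17: 39, 41 → 2
r = 27: 39, 41 → 2
Cross-inversions: 4 + 2 + 2 = 8

8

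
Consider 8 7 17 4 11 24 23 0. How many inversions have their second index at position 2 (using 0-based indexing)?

0 such elements

The element at index 2 is 17.
Elements before it: 8, 7
None of them are larger than 17.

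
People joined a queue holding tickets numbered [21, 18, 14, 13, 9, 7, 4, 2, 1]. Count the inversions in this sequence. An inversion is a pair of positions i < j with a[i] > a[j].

Element-by-element contributions:
21 → 18, 14, 13, 9, 7, 4, 2, 1 → 8
18 → 14, 13, 9, 7, 4, 2, 1 → 7
14 → 13, 9, 7, 4, 2, 1 → 6
13 → 9, 7, 4, 2, 1 → 5
9 → 7, 4, 2, 1 → 4
7 → 4, 2, 1 → 3
4 → 2, 1 → 2
2 → 1 → 1
1 → none → 0
Sum: 8 + 7 + 6 + 5 + 4 + 3 + 2 + 1 + 0 = 36

36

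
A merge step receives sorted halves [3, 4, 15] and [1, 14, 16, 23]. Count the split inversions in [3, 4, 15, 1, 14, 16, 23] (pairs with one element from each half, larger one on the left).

4 cross-inversions

Count, for every r in R, how many entries of L exceed r:
r = 1: 3, 4, 15 → 3
r = 14: 15 → 1
r = 16: none → 0
r = 23: none → 0
Cross-inversions: 3 + 1 + 0 + 0 = 4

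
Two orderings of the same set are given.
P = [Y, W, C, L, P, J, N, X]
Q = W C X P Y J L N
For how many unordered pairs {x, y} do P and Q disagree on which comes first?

There are 10 disagreeing pairs.

Assign each item its position (1..8) in the first ordering, then rewrite the second ordering as that position sequence:
positions: Y→1, W→2, C→3, L→4, P→5, J→6, N→7, X→8
second ordering as positions: [2, 3, 8, 5, 1, 6, 4, 7]
Discordant pairs = inversions in this position sequence.
2: 1 → 1
3: 1 → 1
8: 5, 1, 6, 4, 7 → 5
5: 1, 4 → 2
1: 0
6: 4 → 1
4: 0
7: 0
Total: 1 + 1 + 5 + 2 + 0 + 1 + 0 + 0 = 10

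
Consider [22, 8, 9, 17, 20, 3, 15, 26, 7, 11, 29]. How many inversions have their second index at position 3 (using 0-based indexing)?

1 such element

The element at index 3 is 17.
Elements before it: 22, 8, 9
Those larger than 17: 22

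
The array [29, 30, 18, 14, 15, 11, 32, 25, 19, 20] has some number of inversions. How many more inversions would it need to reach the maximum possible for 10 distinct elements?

Maximum inversions for 10 distinct elements is C(10, 2) = 10·9/2 = 45.
Current inversions — for each element, count later smaller elements:
29: 7
30: 7
18: 3
14: 1
15: 1
11: 0
32: 3
25: 2
19: 0
20: 0
Current total: 7 + 7 + 3 + 1 + 1 + 0 + 3 + 2 + 0 + 0 = 24
Shortfall: 45 − 24 = 21

21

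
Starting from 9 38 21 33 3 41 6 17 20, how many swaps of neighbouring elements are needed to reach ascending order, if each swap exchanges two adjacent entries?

Each adjacent swap fixes exactly one inversion, so the minimum swap count equals the number of inversions.
Count inversions — for each element, later elements that are smaller:
9: 3, 6 → 2
38: 21, 33, 3, 6, 17, 20 → 6
21: 3, 6, 17, 20 → 4
33: 3, 6, 17, 20 → 4
3: none → 0
41: 6, 17, 20 → 3
6: none → 0
17: none → 0
20: none → 0
Total inversions: 2 + 6 + 4 + 4 + 0 + 3 + 0 + 0 + 0 = 19

19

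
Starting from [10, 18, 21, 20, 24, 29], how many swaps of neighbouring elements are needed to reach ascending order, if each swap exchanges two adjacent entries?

The minimum number of adjacent swaps to sort an array equals its inversion count, since every such swap removes exactly one inversion.
Count inversions — for each element, later elements that are smaller:
10: none → 0
18: none → 0
21: 20 → 1
20: none → 0
24: none → 0
29: none → 0
Total inversions: 0 + 0 + 1 + 0 + 0 + 0 = 1

1 adjacent swap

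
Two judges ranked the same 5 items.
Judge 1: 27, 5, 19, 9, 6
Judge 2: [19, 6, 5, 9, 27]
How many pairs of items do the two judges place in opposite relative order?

7

Assign each item its position (1..5) in the first ordering, then rewrite the second ordering as that position sequence:
positions: 27→1, 5→2, 19→3, 9→4, 6→5
second ordering as positions: [3, 5, 2, 4, 1]
Discordant pairs = inversions in this position sequence.
3: 2, 1 → 2
5: 2, 4, 1 → 3
2: 1 → 1
4: 1 → 1
1: 0
Total: 2 + 3 + 1 + 1 + 0 = 7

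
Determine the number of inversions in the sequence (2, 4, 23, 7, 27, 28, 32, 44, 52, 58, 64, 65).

1

Sweep left to right; for each value list the smaller values that follow it:
2: 0
4: 0
23: 1
7: 0
27: 0
28: 0
32: 0
44: 0
52: 0
58: 0
64: 0
65: 0
Sum: 0 + 0 + 1 + 0 + 0 + 0 + 0 + 0 + 0 + 0 + 0 + 0 = 1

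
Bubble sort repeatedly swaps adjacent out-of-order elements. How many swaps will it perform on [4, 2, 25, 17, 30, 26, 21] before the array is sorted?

Adjacent swaps: 6

Each adjacent swap fixes exactly one inversion, so the minimum swap count equals the number of inversions.
Count inversions — for each element, later elements that are smaller:
4: 2 → 1
2: none → 0
25: 17, 21 → 2
17: none → 0
30: 26, 21 → 2
26: 21 → 1
21: none → 0
Total inversions: 1 + 0 + 2 + 0 + 2 + 1 + 0 = 6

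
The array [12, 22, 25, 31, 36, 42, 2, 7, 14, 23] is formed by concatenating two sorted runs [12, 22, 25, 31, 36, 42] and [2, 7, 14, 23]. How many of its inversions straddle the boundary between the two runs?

Count, for every r in R, how many entries of L exceed r:
r = 2: 12, 22, 25, 31, 36, 42 → 6
r = 7: 12, 22, 25, 31, 36, 42 → 6
r = 14: 22, 25, 31, 36, 42 → 5
r = 23: 25, 31, 36, 42 → 4
Cross-inversions: 6 + 6 + 5 + 4 = 21

21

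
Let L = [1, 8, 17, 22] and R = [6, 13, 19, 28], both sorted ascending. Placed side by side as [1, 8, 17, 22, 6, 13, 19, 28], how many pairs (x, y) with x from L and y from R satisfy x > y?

6

Take each right-half value and tally the left-half values above it:
r = 6: 8, 17, 22 → 3
r = 13: 17, 22 → 2
r = 19: 22 → 1
r = 28: none → 0
Cross-inversions: 3 + 2 + 1 + 0 = 6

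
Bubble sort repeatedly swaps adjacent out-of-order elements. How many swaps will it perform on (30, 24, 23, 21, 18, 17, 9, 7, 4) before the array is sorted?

36 swaps

The minimum number of adjacent swaps to sort an array equals its inversion count, since every such swap removes exactly one inversion.
Count inversions — for each element, later elements that are smaller:
30: 24, 23, 21, 18, 17, 9, 7, 4 → 8
24: 23, 21, 18, 17, 9, 7, 4 → 7
23: 21, 18, 17, 9, 7, 4 → 6
21: 18, 17, 9, 7, 4 → 5
18: 17, 9, 7, 4 → 4
17: 9, 7, 4 → 3
9: 7, 4 → 2
7: 4 → 1
4: none → 0
Total inversions: 8 + 7 + 6 + 5 + 4 + 3 + 2 + 1 + 0 = 36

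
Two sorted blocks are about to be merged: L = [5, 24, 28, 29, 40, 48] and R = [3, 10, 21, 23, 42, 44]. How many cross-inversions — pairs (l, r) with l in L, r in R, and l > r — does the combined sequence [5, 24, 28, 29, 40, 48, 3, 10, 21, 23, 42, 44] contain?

23

For each element r of the right run, count left-run elements greater than r:
r = 3: 5, 24, 28, 29, 40, 48 → 6
r = 10: 24, 28, 29, 40, 48 → 5
r = 21: 24, 28, 29, 40, 48 → 5
r = 23: 24, 28, 29, 40, 48 → 5
r = 42: 48 → 1
r = 44: 48 → 1
Cross-inversions: 6 + 5 + 5 + 5 + 1 + 1 = 23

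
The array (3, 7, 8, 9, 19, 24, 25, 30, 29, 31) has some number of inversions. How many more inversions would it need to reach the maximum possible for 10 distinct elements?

Maximum inversions for 10 distinct elements is C(10, 2) = 10·9/2 = 45.
Current inversions — for each element, count later smaller elements:
3: 0
7: 0
8: 0
9: 0
19: 0
24: 0
25: 0
30: 1
29: 0
31: 0
Current total: 0 + 0 + 0 + 0 + 0 + 0 + 0 + 1 + 0 + 0 = 1
Shortfall: 45 − 1 = 44

44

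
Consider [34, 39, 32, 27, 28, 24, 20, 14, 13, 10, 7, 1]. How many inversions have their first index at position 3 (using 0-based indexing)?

7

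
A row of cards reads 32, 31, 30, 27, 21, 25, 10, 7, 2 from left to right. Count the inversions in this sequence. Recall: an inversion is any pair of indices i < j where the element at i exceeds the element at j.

35

For each element, count later entries that are smaller:
32 → 31, 30, 27, 21, 25, 10, 7, 2 → 8
31 → 30, 27, 21, 25, 10, 7, 2 → 7
30 → 27, 21, 25, 10, 7, 2 → 6
27 → 21, 25, 10, 7, 2 → 5
21 → 10, 7, 2 → 3
25 → 10, 7, 2 → 3
10 → 7, 2 → 2
7 → 2 → 1
2 → none → 0
Sum: 8 + 7 + 6 + 5 + 3 + 3 + 2 + 1 + 0 = 35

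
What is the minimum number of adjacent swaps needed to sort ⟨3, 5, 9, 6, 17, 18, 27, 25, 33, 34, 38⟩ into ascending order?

Swaps: 2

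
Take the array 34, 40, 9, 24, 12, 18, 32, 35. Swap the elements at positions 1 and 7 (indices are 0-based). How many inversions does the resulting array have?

Positions 1 and 7 hold 40 and 35; after swapping, the array is [34, 35, 9, 24, 12, 18, 32, 40].
Element-by-element contributions:
34: 5
35: 5
9: 0
24: 2
12: 0
18: 0
32: 0
40: 0
Sum: 5 + 5 + 0 + 2 + 0 + 0 + 0 + 0 = 12

12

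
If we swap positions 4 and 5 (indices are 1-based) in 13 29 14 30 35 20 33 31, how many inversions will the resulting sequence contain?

Inversions: 8

Positions 4 and 5 hold 30 and 35; after swapping, the array is [13, 29, 14, 35, 30, 20, 33, 31].
Sweep left to right; for each value list the smaller values that follow it:
13 → none → 0
29 → 14, 20 → 2
14 → none → 0
35 → 30, 20, 33, 31 → 4
30 → 20 → 1
20 → none → 0
33 → 31 → 1
31 → none → 0
Sum: 0 + 2 + 0 + 4 + 1 + 0 + 1 + 0 = 8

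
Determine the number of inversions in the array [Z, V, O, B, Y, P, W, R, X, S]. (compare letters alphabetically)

Element-by-element contributions:
Z → V, O, B, Y, P, W, R, X, S → 9
V → O, B, P, R, S → 5
O → B → 1
B → none → 0
Y → P, W, R, X, S → 5
P → none → 0
W → R, S → 2
R → none → 0
X → S → 1
S → none → 0
Sum: 9 + 5 + 1 + 0 + 5 + 0 + 2 + 0 + 1 + 0 = 23

23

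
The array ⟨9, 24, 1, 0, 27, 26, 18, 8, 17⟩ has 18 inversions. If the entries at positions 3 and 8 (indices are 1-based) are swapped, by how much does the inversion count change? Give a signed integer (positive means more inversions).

+1

Positions 3 and 8 hold 1 and 8; after swapping, the array is [9, 24, 8, 0, 27, 26, 18, 1, 17].
Count, for each position, how many later elements it exceeds:
9: 3
24: 5
8: 2
0: 0
27: 4
26: 3
18: 2
1: 0
17: 0
Sum: 3 + 5 + 2 + 0 + 4 + 3 + 2 + 0 + 0 = 19
Change: 19 − 18 = +1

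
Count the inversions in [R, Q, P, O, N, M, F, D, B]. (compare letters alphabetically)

36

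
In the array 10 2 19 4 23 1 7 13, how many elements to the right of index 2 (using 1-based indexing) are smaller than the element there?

1

The element at index 2 is 2.
Elements after it: 19, 4, 23, 1, 7, 13
Those smaller than 2: 1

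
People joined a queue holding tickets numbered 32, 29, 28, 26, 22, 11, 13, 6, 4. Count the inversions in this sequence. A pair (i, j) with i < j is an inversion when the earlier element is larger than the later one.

35

Count, for each position, how many later elements it exceeds:
32: 8
29: 7
28: 6
26: 5
22: 4
11: 2
13: 2
6: 1
4: 0
Sum: 8 + 7 + 6 + 5 + 4 + 2 + 2 + 1 + 0 = 35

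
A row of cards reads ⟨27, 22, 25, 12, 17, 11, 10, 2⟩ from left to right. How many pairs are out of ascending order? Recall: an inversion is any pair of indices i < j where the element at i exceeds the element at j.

Count, for each position, how many later elements it exceeds:
27 → 22, 25, 12, 17, 11, 10, 2 → 7
22 → 12, 17, 11, 10, 2 → 5
25 → 12, 17, 11, 10, 2 → 5
12 → 11, 10, 2 → 3
17 → 11, 10, 2 → 3
11 → 10, 2 → 2
10 → 2 → 1
2 → none → 0
Sum: 7 + 5 + 5 + 3 + 3 + 2 + 1 + 0 = 26

26 inversions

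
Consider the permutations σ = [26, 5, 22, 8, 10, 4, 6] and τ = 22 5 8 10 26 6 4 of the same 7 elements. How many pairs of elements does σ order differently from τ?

Assign each item its position (1..7) in the first ordering, then rewrite the second ordering as that position sequence:
positions: 26→1, 5→2, 22→3, 8→4, 10→5, 4→6, 6→7
second ordering as positions: [3, 2, 4, 5, 1, 7, 6]
Discordant pairs = inversions in this position sequence.
3: 2, 1 → 2
2: 1 → 1
4: 1 → 1
5: 1 → 1
1: 0
7: 6 → 1
6: 0
Total: 2 + 1 + 1 + 1 + 0 + 1 + 0 = 6

There are 6 discordant pairs.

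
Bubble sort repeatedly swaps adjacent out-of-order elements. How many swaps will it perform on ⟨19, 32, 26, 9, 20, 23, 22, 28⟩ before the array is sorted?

12 swaps

Each adjacent swap fixes exactly one inversion, so the minimum swap count equals the number of inversions.
Count inversions — for each element, later elements that are smaller:
19: 9 → 1
32: 26, 9, 20, 23, 22, 28 → 6
26: 9, 20, 23, 22 → 4
9: none → 0
20: none → 0
23: 22 → 1
22: none → 0
28: none → 0
Total inversions: 1 + 6 + 4 + 0 + 0 + 1 + 0 + 0 = 12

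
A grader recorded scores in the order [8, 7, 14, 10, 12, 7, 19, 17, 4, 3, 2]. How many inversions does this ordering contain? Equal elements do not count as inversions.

Sweep left to right; for each value list the smaller values that follow it:
8 → 7, 7, 4, 3, 2 → 5
7 → 4, 3, 2 → 3
14 → 10, 12, 7, 4, 3, 2 → 6
10 → 7, 4, 3, 2 → 4
12 → 7, 4, 3, 2 → 4
7 → 4, 3, 2 → 3
19 → 17, 4, 3, 2 → 4
17 → 4, 3, 2 → 3
4 → 3, 2 → 2
3 → 2 → 1
2 → none → 0
Sum: 5 + 3 + 6 + 4 + 4 + 3 + 4 + 3 + 2 + 1 + 0 = 35

35 out-of-order pairs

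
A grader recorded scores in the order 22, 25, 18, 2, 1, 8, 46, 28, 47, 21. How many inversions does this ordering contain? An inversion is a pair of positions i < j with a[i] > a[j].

Element-by-element contributions:
22 → 18, 2, 1, 8, 21 → 5
25 → 18, 2, 1, 8, 21 → 5
18 → 2, 1, 8 → 3
2 → 1 → 1
1 → none → 0
8 → none → 0
46 → 28, 21 → 2
28 → 21 → 1
47 → 21 → 1
21 → none → 0
Sum: 5 + 5 + 3 + 1 + 0 + 0 + 2 + 1 + 1 + 0 = 18

Inversions: 18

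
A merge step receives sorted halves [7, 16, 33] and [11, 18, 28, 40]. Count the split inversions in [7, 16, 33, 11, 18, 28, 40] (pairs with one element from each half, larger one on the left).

Cross-inversions: 4

Take each right-half value and tally the left-half values above it:
r = 11: 16, 33 → 2
r = 18: 33 → 1
r = 28: 33 → 1
r = 40: none → 0
Cross-inversions: 2 + 1 + 1 + 0 = 4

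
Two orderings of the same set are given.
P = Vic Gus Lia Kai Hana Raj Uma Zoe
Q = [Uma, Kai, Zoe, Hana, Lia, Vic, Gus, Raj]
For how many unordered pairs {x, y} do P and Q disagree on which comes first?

Assign each item its position (1..8) in the first ordering, then rewrite the second ordering as that position sequence:
positions: Vic→1, Gus→2, Lia→3, Kai→4, Hana→5, Raj→6, Uma→7, Zoe→8
second ordering as positions: [7, 4, 8, 5, 3, 1, 2, 6]
Discordant pairs = inversions in this position sequence.
7: 4, 5, 3, 1, 2, 6 → 6
4: 3, 1, 2 → 3
8: 5, 3, 1, 2, 6 → 5
5: 3, 1, 2 → 3
3: 1, 2 → 2
1: 0
2: 0
6: 0
Total: 6 + 3 + 5 + 3 + 2 + 0 + 0 + 0 = 19

19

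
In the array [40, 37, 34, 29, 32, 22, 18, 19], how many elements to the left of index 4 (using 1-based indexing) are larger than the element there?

3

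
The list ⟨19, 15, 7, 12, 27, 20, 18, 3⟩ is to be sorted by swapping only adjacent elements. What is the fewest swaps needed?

16

The minimum number of adjacent swaps to sort an array equals its inversion count, since every such swap removes exactly one inversion.
Count inversions — for each element, later elements that are smaller:
19: 15, 7, 12, 18, 3 → 5
15: 7, 12, 3 → 3
7: 3 → 1
12: 3 → 1
27: 20, 18, 3 → 3
20: 18, 3 → 2
18: 3 → 1
3: none → 0
Total inversions: 5 + 3 + 1 + 1 + 3 + 2 + 1 + 0 = 16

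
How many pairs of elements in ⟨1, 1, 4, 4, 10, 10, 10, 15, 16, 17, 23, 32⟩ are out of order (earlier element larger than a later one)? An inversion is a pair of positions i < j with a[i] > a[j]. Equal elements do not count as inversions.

Out-of-order pairs: 0

Count, for each position, how many later elements it exceeds:
1: 0
1: 0
4: 0
4: 0
10: 0
10: 0
10: 0
15: 0
16: 0
17: 0
23: 0
32: 0
Sum: 0 + 0 + 0 + 0 + 0 + 0 + 0 + 0 + 0 + 0 + 0 + 0 = 0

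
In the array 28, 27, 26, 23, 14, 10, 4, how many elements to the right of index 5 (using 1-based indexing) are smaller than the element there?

2

The element at index 5 is 14.
Elements after it: 10, 4
Those smaller than 14: 10, 4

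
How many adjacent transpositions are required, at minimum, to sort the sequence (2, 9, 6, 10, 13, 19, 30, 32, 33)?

The minimum number of adjacent swaps to sort an array equals its inversion count, since every such swap removes exactly one inversion.
Count inversions — for each element, later elements that are smaller:
2: none → 0
9: 6 → 1
6: none → 0
10: none → 0
13: none → 0
19: none → 0
30: none → 0
32: none → 0
33: none → 0
Total inversions: 0 + 1 + 0 + 0 + 0 + 0 + 0 + 0 + 0 = 1

1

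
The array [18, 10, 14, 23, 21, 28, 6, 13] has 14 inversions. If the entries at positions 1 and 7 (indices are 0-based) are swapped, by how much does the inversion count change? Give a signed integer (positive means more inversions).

Positions 1 and 7 hold 10 and 13; after swapping, the array is [18, 13, 14, 23, 21, 28, 6, 10].
Count, for each position, how many later elements it exceeds:
18 → 13, 14, 6, 10 → 4
13 → 6, 10 → 2
14 → 6, 10 → 2
23 → 21, 6, 10 → 3
21 → 6, 10 → 2
28 → 6, 10 → 2
6 → none → 0
10 → none → 0
Sum: 4 + 2 + 2 + 3 + 2 + 2 + 0 + 0 = 15
Change: 15 − 14 = +1

+1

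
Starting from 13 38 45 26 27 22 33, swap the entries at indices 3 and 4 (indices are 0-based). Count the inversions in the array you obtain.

11 inversions

Positions 3 and 4 hold 26 and 27; after swapping, the array is [13, 38, 45, 27, 26, 22, 33].
Element-by-element contributions:
13 → none → 0
38 → 27, 26, 22, 33 → 4
45 → 27, 26, 22, 33 → 4
27 → 26, 22 → 2
26 → 22 → 1
22 → none → 0
33 → none → 0
Sum: 0 + 4 + 4 + 2 + 1 + 0 + 0 = 11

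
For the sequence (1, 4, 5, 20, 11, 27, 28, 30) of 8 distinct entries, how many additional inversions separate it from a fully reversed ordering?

Maximum inversions for 8 distinct elements is C(8, 2) = 8·7/2 = 28.
Current inversions — for each element, count later smaller elements:
1: 0
4: 0
5: 0
20: 1
11: 0
27: 0
28: 0
30: 0
Current total: 0 + 0 + 0 + 1 + 0 + 0 + 0 + 0 = 1
Shortfall: 28 − 1 = 27

27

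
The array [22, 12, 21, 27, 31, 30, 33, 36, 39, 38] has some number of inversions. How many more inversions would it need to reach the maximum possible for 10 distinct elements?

41 inversions short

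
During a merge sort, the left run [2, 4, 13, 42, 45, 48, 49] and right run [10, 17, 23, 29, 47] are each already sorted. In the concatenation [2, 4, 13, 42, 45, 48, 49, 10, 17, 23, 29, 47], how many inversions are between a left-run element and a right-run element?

19 cross-inversions

Count, for every r in R, how many entries of L exceed r:
r = 10: 13, 42, 45, 48, 49 → 5
r = 17: 42, 45, 48, 49 → 4
r = 23: 42, 45, 48, 49 → 4
r = 29: 42, 45, 48, 49 → 4
r = 47: 48, 49 → 2
Cross-inversions: 5 + 4 + 4 + 4 + 2 = 19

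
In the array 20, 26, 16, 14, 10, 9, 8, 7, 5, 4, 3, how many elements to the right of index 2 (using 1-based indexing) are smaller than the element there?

The element at index 2 is 26.
Elements after it: 16, 14, 10, 9, 8, 7, 5, 4, 3
Those smaller than 26: 16, 14, 10, 9, 8, 7, 5, 4, 3

9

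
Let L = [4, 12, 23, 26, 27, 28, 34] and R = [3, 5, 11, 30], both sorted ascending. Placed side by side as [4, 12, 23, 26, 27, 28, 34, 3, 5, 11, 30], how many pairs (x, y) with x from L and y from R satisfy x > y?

20

Take each right-half value and tally the left-half values above it:
r = 3: 4, 12, 23, 26, 27, 28, 34 → 7
r = 5: 12, 23, 26, 27, 28, 34 → 6
r = 11: 12, 23, 26, 27, 28, 34 → 6
r = 30: 34 → 1
Cross-inversions: 7 + 6 + 6 + 1 = 20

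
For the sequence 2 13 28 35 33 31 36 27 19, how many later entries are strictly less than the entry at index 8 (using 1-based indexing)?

The element at index 8 is 27.
Elements after it: 19
Those smaller than 27: 19

1 such element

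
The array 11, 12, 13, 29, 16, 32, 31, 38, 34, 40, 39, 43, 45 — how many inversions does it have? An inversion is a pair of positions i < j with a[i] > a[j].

4 inversions

Sweep left to right; for each value list the smaller values that follow it:
11 → none → 0
12 → none → 0
13 → none → 0
29 → 16 → 1
16 → none → 0
32 → 31 → 1
31 → none → 0
38 → 34 → 1
34 → none → 0
40 → 39 → 1
39 → none → 0
43 → none → 0
45 → none → 0
Sum: 0 + 0 + 0 + 1 + 0 + 1 + 0 + 1 + 0 + 1 + 0 + 0 + 0 = 4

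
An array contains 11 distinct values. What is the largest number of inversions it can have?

55 inversions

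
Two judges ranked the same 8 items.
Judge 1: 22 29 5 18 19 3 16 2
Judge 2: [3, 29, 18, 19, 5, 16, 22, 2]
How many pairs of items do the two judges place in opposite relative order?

Assign each item its position (1..8) in the first ordering, then rewrite the second ordering as that position sequence:
positions: 22→1, 29→2, 5→3, 18→4, 19→5, 3→6, 16→7, 2→8
second ordering as positions: [6, 2, 4, 5, 3, 7, 1, 8]
Discordant pairs = inversions in this position sequence.
6: 2, 4, 5, 3, 1 → 5
2: 1 → 1
4: 3, 1 → 2
5: 3, 1 → 2
3: 1 → 1
7: 1 → 1
1: 0
8: 0
Total: 5 + 1 + 2 + 2 + 1 + 1 + 0 + 0 = 12

Discordant pairs: 12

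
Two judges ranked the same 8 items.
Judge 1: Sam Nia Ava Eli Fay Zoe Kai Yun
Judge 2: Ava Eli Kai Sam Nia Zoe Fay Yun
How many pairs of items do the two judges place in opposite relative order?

9 discordant pairs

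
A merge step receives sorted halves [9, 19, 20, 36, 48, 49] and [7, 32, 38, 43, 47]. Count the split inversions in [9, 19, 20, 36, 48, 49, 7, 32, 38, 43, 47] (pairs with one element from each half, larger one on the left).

15

Take each right-half value and tally the left-half values above it:
r = 7: 9, 19, 20, 36, 48, 49 → 6
r = 32: 36, 48, 49 → 3
r = 38: 48, 49 → 2
r = 43: 48, 49 → 2
r = 47: 48, 49 → 2
Cross-inversions: 6 + 3 + 2 + 2 + 2 = 15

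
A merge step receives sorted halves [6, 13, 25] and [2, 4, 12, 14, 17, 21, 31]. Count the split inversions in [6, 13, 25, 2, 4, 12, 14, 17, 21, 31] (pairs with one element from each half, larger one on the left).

Count, for every r in R, how many entries of L exceed r:
r = 2: 6, 13, 25 → 3
r = 4: 6, 13, 25 → 3
r = 12: 13, 25 → 2
r = 14: 25 → 1
r = 17: 25 → 1
r = 21: 25 → 1
r = 31: none → 0
Cross-inversions: 3 + 3 + 2 + 1 + 1 + 1 + 0 = 11

11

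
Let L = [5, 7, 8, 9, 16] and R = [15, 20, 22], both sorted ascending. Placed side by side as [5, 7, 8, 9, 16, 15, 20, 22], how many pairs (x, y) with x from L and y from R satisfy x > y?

Take each right-half value and tally the left-half values above it:
r = 15: 16 → 1
r = 20: none → 0
r = 22: none → 0
Cross-inversions: 1 + 0 + 0 = 1

1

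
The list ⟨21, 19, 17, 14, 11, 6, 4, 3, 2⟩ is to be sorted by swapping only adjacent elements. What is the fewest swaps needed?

36

Minimum adjacent swaps = number of inversions (each swap of adjacent out-of-order elements removes one inversion and no swap can remove more).
Count inversions — for each element, later elements that are smaller:
21: 19, 17, 14, 11, 6, 4, 3, 2 → 8
19: 17, 14, 11, 6, 4, 3, 2 → 7
17: 14, 11, 6, 4, 3, 2 → 6
14: 11, 6, 4, 3, 2 → 5
11: 6, 4, 3, 2 → 4
6: 4, 3, 2 → 3
4: 3, 2 → 2
3: 2 → 1
2: none → 0
Total inversions: 8 + 7 + 6 + 5 + 4 + 3 + 2 + 1 + 0 = 36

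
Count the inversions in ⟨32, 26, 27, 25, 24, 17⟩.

Sweep left to right; for each value list the smaller values that follow it:
32: 5
26: 3
27: 3
25: 2
24: 1
17: 0
Sum: 5 + 3 + 3 + 2 + 1 + 0 = 14

14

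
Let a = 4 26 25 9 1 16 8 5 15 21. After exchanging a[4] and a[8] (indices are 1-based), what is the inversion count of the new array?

20

Positions 4 and 8 hold 9 and 5; after swapping, the array is [4, 26, 25, 5, 1, 16, 8, 9, 15, 21].
Sweep left to right; for each value list the smaller values that follow it:
4: 1
26: 8
25: 7
5: 1
1: 0
16: 3
8: 0
9: 0
15: 0
21: 0
Sum: 1 + 8 + 7 + 1 + 0 + 3 + 0 + 0 + 0 + 0 = 20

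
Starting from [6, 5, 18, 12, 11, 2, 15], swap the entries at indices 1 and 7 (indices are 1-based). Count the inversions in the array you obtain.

15 inversions

Positions 1 and 7 hold 6 and 15; after swapping, the array is [15, 5, 18, 12, 11, 2, 6].
Count, for each position, how many later elements it exceeds:
15: 5
5: 1
18: 4
12: 3
11: 2
2: 0
6: 0
Sum: 5 + 1 + 4 + 3 + 2 + 0 + 0 = 15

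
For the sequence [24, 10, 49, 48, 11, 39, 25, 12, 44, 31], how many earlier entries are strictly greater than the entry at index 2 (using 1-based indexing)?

The element at index 2 is 10.
Elements before it: 24
Those larger than 10: 24

1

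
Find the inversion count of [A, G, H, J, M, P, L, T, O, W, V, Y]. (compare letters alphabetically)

Out-of-order pairs: 5

Sweep left to right; for each value list the smaller values that follow it:
A: 0
G: 0
H: 0
J: 0
M: 1
P: 2
L: 0
T: 1
O: 0
W: 1
V: 0
Y: 0
Sum: 0 + 0 + 0 + 0 + 1 + 2 + 0 + 1 + 0 + 1 + 0 + 0 = 5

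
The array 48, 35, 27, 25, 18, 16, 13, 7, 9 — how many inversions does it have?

Out-of-order pairs: 35

For each element, count later entries that are smaller:
48 → 35, 27, 25, 18, 16, 13, 7, 9 → 8
35 → 27, 25, 18, 16, 13, 7, 9 → 7
27 → 25, 18, 16, 13, 7, 9 → 6
25 → 18, 16, 13, 7, 9 → 5
18 → 16, 13, 7, 9 → 4
16 → 13, 7, 9 → 3
13 → 7, 9 → 2
7 → none → 0
9 → none → 0
Sum: 8 + 7 + 6 + 5 + 4 + 3 + 2 + 0 + 0 = 35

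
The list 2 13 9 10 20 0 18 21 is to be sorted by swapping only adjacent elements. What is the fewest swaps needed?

8

The minimum number of adjacent swaps to sort an array equals its inversion count, since every such swap removes exactly one inversion.
Count inversions — for each element, later elements that are smaller:
2: 0 → 1
13: 9, 10, 0 → 3
9: 0 → 1
10: 0 → 1
20: 0, 18 → 2
0: none → 0
18: none → 0
21: none → 0
Total inversions: 1 + 3 + 1 + 1 + 2 + 0 + 0 + 0 = 8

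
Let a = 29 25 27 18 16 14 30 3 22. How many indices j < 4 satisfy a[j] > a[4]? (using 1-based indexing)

3 such elements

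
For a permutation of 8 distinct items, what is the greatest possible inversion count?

There are 28 inversions.

The maximum occurs when the array is in strictly decreasing order: every one of the C(8, 2) pairs is inverted.
C(8, 2) = 8·7/2 = 28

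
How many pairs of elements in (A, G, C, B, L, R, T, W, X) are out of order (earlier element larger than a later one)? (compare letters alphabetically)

3 inversions

Sweep left to right; for each value list the smaller values that follow it:
A: 0
G: 2
C: 1
B: 0
L: 0
R: 0
T: 0
W: 0
X: 0
Sum: 0 + 2 + 1 + 0 + 0 + 0 + 0 + 0 + 0 = 3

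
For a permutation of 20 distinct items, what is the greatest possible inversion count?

Inversions: 190

The maximum occurs when the array is in strictly decreasing order: every one of the C(20, 2) pairs is inverted.
C(20, 2) = 20·19/2 = 190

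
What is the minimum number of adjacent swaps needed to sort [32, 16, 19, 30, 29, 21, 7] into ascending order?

Each adjacent swap fixes exactly one inversion, so the minimum swap count equals the number of inversions.
Count inversions — for each element, later elements that are smaller:
32: 16, 19, 30, 29, 21, 7 → 6
16: 7 → 1
19: 7 → 1
30: 29, 21, 7 → 3
29: 21, 7 → 2
21: 7 → 1
7: none → 0
Total inversions: 6 + 1 + 1 + 3 + 2 + 1 + 0 = 14

There are 14 adjacent swaps.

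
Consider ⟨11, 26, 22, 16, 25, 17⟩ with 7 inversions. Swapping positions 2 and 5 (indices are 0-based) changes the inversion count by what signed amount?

Positions 2 and 5 hold 22 and 17; after swapping, the array is [11, 26, 17, 16, 25, 22].
Sweep left to right; for each value list the smaller values that follow it:
11: 0
26: 4
17: 1
16: 0
25: 1
22: 0
Sum: 0 + 4 + 1 + 0 + 1 + 0 = 6
Change: 6 − 7 = -1

-1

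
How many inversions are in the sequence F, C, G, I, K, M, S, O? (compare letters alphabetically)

2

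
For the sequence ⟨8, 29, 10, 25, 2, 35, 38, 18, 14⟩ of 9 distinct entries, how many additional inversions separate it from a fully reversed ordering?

Maximum inversions for 9 distinct elements is C(9, 2) = 9·8/2 = 36.
Current inversions — for each element, count later smaller elements:
8: 1
29: 5
10: 1
25: 3
2: 0
35: 2
38: 2
18: 1
14: 0
Current total: 1 + 5 + 1 + 3 + 0 + 2 + 2 + 1 + 0 = 15
Shortfall: 36 − 15 = 21

21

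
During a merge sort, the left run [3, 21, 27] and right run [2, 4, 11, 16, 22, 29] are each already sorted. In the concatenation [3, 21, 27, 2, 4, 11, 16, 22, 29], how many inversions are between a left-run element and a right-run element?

10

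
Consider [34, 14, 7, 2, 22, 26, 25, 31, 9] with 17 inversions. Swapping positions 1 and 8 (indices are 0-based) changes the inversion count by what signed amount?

Positions 1 and 8 hold 14 and 9; after swapping, the array is [34, 9, 7, 2, 22, 26, 25, 31, 14].
Count, for each position, how many later elements it exceeds:
34: 8
9: 2
7: 1
2: 0
22: 1
26: 2
25: 1
31: 1
14: 0
Sum: 8 + 2 + 1 + 0 + 1 + 2 + 1 + 1 + 0 = 16
Change: 16 − 17 = -1

-1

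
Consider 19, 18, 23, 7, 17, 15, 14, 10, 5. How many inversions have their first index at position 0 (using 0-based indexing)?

7

The element at index 0 is 19.
Elements after it: 18, 23, 7, 17, 15, 14, 10, 5
Those smaller than 19: 18, 7, 17, 15, 14, 10, 5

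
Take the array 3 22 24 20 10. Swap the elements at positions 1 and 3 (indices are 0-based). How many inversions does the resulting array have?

Positions 1 and 3 hold 22 and 20; after swapping, the array is [3, 20, 24, 22, 10].
Element-by-element contributions:
3: 0
20: 1
24: 2
22: 1
10: 0
Sum: 0 + 1 + 2 + 1 + 0 = 4

Inversions: 4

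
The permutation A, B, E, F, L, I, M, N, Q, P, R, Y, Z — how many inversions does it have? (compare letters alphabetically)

2 inversions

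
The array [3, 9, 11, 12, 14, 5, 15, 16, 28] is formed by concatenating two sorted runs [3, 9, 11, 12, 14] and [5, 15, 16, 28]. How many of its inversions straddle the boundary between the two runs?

Take each right-half value and tally the left-half values above it:
r = 5: 9, 11, 12, 14 → 4
r = 15: none → 0
r = 16: none → 0
r = 28: none → 0
Cross-inversions: 4 + 0 + 0 + 0 = 4

4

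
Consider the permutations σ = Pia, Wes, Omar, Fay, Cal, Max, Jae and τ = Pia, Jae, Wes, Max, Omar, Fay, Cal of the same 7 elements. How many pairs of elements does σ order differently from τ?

8

Assign each item its position (1..7) in the first ordering, then rewrite the second ordering as that position sequence:
positions: Pia→1, Wes→2, Omar→3, Fay→4, Cal→5, Max→6, Jae→7
second ordering as positions: [1, 7, 2, 6, 3, 4, 5]
Discordant pairs = inversions in this position sequence.
1: 0
7: 2, 6, 3, 4, 5 → 5
2: 0
6: 3, 4, 5 → 3
3: 0
4: 0
5: 0
Total: 0 + 5 + 0 + 3 + 0 + 0 + 0 = 8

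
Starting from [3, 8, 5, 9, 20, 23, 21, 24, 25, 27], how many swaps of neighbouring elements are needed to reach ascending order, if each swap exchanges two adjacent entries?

Each adjacent swap fixes exactly one inversion, so the minimum swap count equals the number of inversions.
Count inversions — for each element, later elements that are smaller:
3: none → 0
8: 5 → 1
5: none → 0
9: none → 0
20: none → 0
23: 21 → 1
21: none → 0
24: none → 0
25: none → 0
27: none → 0
Total inversions: 0 + 1 + 0 + 0 + 0 + 1 + 0 + 0 + 0 + 0 = 2

2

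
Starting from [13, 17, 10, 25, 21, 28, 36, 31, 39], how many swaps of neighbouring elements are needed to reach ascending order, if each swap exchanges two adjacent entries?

4 adjacent swaps

Minimum adjacent swaps = number of inversions (each swap of adjacent out-of-order elements removes one inversion and no swap can remove more).
Count inversions — for each element, later elements that are smaller:
13: 10 → 1
17: 10 → 1
10: none → 0
25: 21 → 1
21: none → 0
28: none → 0
36: 31 → 1
31: none → 0
39: none → 0
Total inversions: 1 + 1 + 0 + 1 + 0 + 0 + 1 + 0 + 0 = 4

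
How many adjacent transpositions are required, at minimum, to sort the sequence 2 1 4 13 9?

Each adjacent swap fixes exactly one inversion, so the minimum swap count equals the number of inversions.
Count inversions — for each element, later elements that are smaller:
2: 1 → 1
1: none → 0
4: none → 0
13: 9 → 1
9: none → 0
Total inversions: 1 + 0 + 0 + 1 + 0 = 2

2 swaps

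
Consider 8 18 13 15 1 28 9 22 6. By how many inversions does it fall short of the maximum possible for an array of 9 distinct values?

Maximum inversions for 9 distinct elements is C(9, 2) = 9·8/2 = 36.
Current inversions — for each element, count later smaller elements:
8: 2
18: 5
13: 3
15: 3
1: 0
28: 3
9: 1
22: 1
6: 0
Current total: 2 + 5 + 3 + 3 + 0 + 3 + 1 + 1 + 0 = 18
Shortfall: 36 − 18 = 18

18 inversions short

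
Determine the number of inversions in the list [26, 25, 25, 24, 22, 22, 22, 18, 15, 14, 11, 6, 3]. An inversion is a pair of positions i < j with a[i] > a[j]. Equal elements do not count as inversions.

Element-by-element contributions:
26 → 25, 25, 24, 22, 22, 22, 18, 15, 14, 11, 6, 3 → 12
25 → 24, 22, 22, 22, 18, 15, 14, 11, 6, 3 → 10
25 → 24, 22, 22, 22, 18, 15, 14, 11, 6, 3 → 10
24 → 22, 22, 22, 18, 15, 14, 11, 6, 3 → 9
22 → 18, 15, 14, 11, 6, 3 → 6
22 → 18, 15, 14, 11, 6, 3 → 6
22 → 18, 15, 14, 11, 6, 3 → 6
18 → 15, 14, 11, 6, 3 → 5
15 → 14, 11, 6, 3 → 4
14 → 11, 6, 3 → 3
11 → 6, 3 → 2
6 → 3 → 1
3 → none → 0
Sum: 12 + 10 + 10 + 9 + 6 + 6 + 6 + 5 + 4 + 3 + 2 + 1 + 0 = 74

There are 74 out-of-order pairs.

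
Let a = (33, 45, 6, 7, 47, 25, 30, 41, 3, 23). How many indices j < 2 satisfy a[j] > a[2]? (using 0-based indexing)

The element at index 2 is 6.
Elements before it: 33, 45
Those larger than 6: 33, 45

2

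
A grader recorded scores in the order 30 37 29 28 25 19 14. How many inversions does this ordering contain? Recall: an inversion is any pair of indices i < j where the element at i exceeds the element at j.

Count, for each position, how many later elements it exceeds:
30 → 29, 28, 25, 19, 14 → 5
37 → 29, 28, 25, 19, 14 → 5
29 → 28, 25, 19, 14 → 4
28 → 25, 19, 14 → 3
25 → 19, 14 → 2
19 → 14 → 1
14 → none → 0
Sum: 5 + 5 + 4 + 3 + 2 + 1 + 0 = 20

20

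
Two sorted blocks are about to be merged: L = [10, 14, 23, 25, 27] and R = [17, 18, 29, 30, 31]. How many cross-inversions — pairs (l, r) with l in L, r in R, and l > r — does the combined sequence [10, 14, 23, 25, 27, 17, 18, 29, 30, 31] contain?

6

Count, for every r in R, how many entries of L exceed r:
r = 17: 23, 25, 27 → 3
r = 18: 23, 25, 27 → 3
r = 29: none → 0
r = 30: none → 0
r = 31: none → 0
Cross-inversions: 3 + 3 + 0 + 0 + 0 = 6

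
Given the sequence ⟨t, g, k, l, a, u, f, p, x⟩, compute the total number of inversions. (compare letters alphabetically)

14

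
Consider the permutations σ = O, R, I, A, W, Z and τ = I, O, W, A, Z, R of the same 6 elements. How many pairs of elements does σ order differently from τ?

Assign each item its position (1..6) in the first ordering, then rewrite the second ordering as that position sequence:
positions: O→1, R→2, I→3, A→4, W→5, Z→6
second ordering as positions: [3, 1, 5, 4, 6, 2]
Discordant pairs = inversions in this position sequence.
3: 1, 2 → 2
1: 0
5: 4, 2 → 2
4: 2 → 1
6: 2 → 1
2: 0
Total: 2 + 0 + 2 + 1 + 1 + 0 = 6

6 discordant pairs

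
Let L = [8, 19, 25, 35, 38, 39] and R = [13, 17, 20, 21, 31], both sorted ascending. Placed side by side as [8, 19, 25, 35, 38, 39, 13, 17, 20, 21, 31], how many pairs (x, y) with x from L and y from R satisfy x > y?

For each element r of the right run, count left-run elements greater than r:
r = 13: 19, 25, 35, 38, 39 → 5
r = 17: 19, 25, 35, 38, 39 → 5
r = 20: 25, 35, 38, 39 → 4
r = 21: 25, 35, 38, 39 → 4
r = 31: 35, 38, 39 → 3
Cross-inversions: 5 + 5 + 4 + 4 + 3 = 21

21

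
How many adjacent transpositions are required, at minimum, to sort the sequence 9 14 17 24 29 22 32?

2

Each adjacent swap fixes exactly one inversion, so the minimum swap count equals the number of inversions.
Count inversions — for each element, later elements that are smaller:
9: none → 0
14: none → 0
17: none → 0
24: 22 → 1
29: 22 → 1
22: none → 0
32: none → 0
Total inversions: 0 + 0 + 0 + 1 + 1 + 0 + 0 = 2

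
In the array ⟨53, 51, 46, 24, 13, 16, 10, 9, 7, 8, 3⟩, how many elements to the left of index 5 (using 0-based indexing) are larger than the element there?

The element at index 5 is 16.
Elements before it: 53, 51, 46, 24, 13
Those larger than 16: 53, 51, 46, 24

4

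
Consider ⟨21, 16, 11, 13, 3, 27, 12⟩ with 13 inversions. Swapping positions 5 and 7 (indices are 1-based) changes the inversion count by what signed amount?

Positions 5 and 7 hold 3 and 12; after swapping, the array is [21, 16, 11, 13, 12, 27, 3].
For each element, count later entries that are smaller:
21 → 16, 11, 13, 12, 3 → 5
16 → 11, 13, 12, 3 → 4
11 → 3 → 1
13 → 12, 3 → 2
12 → 3 → 1
27 → 3 → 1
3 → none → 0
Sum: 5 + 4 + 1 + 2 + 1 + 1 + 0 = 14
Change: 14 − 13 = +1

+1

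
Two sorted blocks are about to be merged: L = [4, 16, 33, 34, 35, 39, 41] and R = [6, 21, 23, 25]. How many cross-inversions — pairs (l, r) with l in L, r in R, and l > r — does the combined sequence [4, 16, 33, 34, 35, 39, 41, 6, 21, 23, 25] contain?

For each element r of the right run, count left-run elements greater than r:
r = 6: 16, 33, 34, 35, 39, 41 → 6
r = 21: 33, 34, 35, 39, 41 → 5
r = 23: 33, 34, 35, 39, 41 → 5
r = 25: 33, 34, 35, 39, 41 → 5
Cross-inversions: 6 + 5 + 5 + 5 = 21

21 split inversions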